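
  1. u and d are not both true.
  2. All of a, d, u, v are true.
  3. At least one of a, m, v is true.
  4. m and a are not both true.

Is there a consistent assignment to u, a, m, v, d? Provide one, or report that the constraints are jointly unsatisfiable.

Unsatisfiable — no assignment works.

Case u = True:
  (1) with u=T forces d = False.
  Constraint (2) is violated (d=F) — contradiction.
Case u = False:
  Constraint (2) is violated (u=F) — contradiction.
Both cases fail — unsatisfiable.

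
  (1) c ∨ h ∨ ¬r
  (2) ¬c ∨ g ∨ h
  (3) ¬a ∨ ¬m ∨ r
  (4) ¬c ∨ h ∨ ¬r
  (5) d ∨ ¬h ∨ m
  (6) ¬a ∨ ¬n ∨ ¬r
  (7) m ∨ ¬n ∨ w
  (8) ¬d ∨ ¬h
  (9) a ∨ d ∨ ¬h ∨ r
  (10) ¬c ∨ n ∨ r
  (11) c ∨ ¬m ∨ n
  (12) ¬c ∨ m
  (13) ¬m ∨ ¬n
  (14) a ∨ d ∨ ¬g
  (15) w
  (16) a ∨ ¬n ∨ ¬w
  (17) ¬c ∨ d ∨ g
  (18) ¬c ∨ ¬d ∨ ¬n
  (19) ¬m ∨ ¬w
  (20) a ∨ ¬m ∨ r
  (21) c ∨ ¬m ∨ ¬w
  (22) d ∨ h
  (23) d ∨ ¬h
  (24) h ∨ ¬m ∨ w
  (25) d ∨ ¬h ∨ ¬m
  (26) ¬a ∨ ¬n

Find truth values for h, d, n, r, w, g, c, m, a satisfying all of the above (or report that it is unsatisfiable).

Unit clause (w) forces w = True.
In (¬m ∨ ¬w) only ¬m is left, so m = False.
In (¬c ∨ m) only ¬c is left, so c = False.
Try h = True:
  (d ∨ ¬h ∨ m) forces d = True.
  clause (¬d ∨ ¬h) is falsified — backtrack.
So h = False.
  then (c ∨ h ∨ ¬r) forces r = False.
  then (d ∨ h) forces d = True.
Set n = False.
Set g = False.
Set a = True.
All clauses satisfied.

h = False, d = True, n = False, r = False, w = True, g = False, c = False, m = False, a = True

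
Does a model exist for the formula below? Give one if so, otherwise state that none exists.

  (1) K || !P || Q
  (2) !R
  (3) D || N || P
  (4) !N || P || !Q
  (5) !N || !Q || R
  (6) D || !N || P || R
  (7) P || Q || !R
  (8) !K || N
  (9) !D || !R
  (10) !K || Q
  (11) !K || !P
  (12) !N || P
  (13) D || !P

K=F, N=F, Q=T, D=T, P=T, R=F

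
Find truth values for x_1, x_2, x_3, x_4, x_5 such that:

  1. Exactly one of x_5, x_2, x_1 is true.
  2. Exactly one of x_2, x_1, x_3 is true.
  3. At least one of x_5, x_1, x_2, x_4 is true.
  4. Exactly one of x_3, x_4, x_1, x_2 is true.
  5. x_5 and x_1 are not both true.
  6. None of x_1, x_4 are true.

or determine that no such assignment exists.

x_1 = False, x_2 = True, x_3 = False, x_4 = False, x_5 = False

  (1) {x_5, x_2, x_1}: 1 true — exactly one ✓
  (2) {x_2, x_1, x_3}: 1 true — exactly one ✓
  (3) {x_5, x_1, x_2, x_4}: 1 true — at least one ✓
  (4) {x_3, x_4, x_1, x_2}: 1 true — exactly one ✓
  (5) x_5=F, x_1=F — not both ✓
  (6) {x_1, x_4}: 0 true — none ✓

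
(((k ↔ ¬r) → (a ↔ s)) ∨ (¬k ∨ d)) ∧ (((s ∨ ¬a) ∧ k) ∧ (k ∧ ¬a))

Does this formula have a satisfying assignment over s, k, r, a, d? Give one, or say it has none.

s=F, k=T, r=T, a=F, d=F

  ((k ↔ ¬r) → (a ↔ s)) ∨ (¬k ∨ d) = True
    (k ↔ ¬r) → (a ↔ s) = True
      k ↔ ¬r = False
        ¬r = False
      a ↔ s = True
    ¬k ∨ d = False
      ¬k = False
  ((s ∨ ¬a) ∧ k) ∧ (k ∧ ¬a) = True
    (s ∨ ¬a) ∧ k = True
      s ∨ ¬a = True
        ¬a = True
    k ∧ ¬a = True
      ¬a = True
Both conjuncts True, so the formula holds.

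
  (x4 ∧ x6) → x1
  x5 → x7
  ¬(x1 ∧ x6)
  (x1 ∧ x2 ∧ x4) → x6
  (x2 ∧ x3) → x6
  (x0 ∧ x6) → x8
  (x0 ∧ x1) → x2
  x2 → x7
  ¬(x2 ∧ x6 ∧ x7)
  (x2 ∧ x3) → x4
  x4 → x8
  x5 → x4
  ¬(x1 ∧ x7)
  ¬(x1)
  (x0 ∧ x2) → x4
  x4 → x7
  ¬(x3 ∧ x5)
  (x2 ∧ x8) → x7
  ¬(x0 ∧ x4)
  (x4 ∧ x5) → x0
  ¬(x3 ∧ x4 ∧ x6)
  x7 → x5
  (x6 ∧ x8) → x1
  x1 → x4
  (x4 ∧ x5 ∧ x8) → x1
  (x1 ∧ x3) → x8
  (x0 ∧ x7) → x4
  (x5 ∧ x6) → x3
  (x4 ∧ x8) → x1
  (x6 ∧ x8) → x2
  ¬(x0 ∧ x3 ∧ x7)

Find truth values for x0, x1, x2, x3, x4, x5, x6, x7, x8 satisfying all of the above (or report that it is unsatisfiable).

Unit clause (¬x1) forces x1 = False.
Set x0 = False.
Set x2 = False.
Set x3 = False.
Try x4 = True:
  (¬x4 ∨ x7) forces x7 = True.
  (x0 ∨ ¬x4 ∨ ¬x5) forces x5 = False.
  clause (x5 ∨ ¬x7) is falsified — backtrack.
So x4 = False.
  then (x4 ∨ ¬x5) forces x5 = False.
  then (x5 ∨ ¬x7) forces x7 = False.
Set x6 = False.
Set x8 = True.
All clauses satisfied.

x0 = False, x1 = False, x2 = False, x3 = False, x4 = False, x5 = False, x6 = False, x7 = False, x8 = True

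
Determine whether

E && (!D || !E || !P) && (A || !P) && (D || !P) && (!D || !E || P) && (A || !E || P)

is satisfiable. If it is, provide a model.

Unit clause (E) forces E = True.
Try D = True:
  (!D || !E || !P) forces P = False.
  clause (!D || !E || P) is falsified — backtrack.
So D = False.
  then (D || !P) forces P = False.
  then (A || !E || P) forces A = True.
All clauses satisfied.

D = False; P = False; E = True; A = True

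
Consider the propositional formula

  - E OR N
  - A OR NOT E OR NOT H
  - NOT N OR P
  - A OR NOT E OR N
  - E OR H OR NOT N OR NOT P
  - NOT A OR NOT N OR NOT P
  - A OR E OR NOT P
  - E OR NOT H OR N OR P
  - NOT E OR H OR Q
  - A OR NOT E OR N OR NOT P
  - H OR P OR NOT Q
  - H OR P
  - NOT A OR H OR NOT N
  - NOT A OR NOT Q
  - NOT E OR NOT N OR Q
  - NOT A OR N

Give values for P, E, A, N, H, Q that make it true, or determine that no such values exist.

P = True, E = True, A = False, N = True, H = False, Q = True

Try P = False:
  (NOT N OR P) forces N = False.
  (E OR N) forces E = True.
  (A OR NOT E OR N) forces A = True.
  clause (NOT A OR N) is falsified — backtrack.
So P = True.
Set E = True.
Try A = True:
  (NOT A OR NOT N OR NOT P) forces N = False.
  clause (NOT A OR N) is falsified — backtrack.
So A = False.
  then (A OR NOT E OR NOT H) forces H = False.
  then (A OR NOT E OR N) forces N = True.
  then (NOT E OR H OR Q) forces Q = True.
All clauses satisfied.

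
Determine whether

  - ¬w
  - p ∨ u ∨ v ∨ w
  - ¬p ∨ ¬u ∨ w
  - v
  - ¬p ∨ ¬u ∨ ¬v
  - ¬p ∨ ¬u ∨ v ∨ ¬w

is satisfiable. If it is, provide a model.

Unit clause (¬w) forces w = False.
Unit clause (v) forces v = True.
Set u = False.
Set p = False.
All clauses satisfied.

v = True, u = False, w = False, p = False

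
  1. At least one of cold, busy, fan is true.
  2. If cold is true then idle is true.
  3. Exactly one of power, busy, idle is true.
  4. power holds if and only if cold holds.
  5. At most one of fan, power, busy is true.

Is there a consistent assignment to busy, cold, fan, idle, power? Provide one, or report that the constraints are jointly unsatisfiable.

busy = True, cold = False, fan = False, idle = False, power = False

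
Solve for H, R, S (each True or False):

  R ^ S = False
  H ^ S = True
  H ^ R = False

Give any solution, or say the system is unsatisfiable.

Unsatisfiable

Adding constraints 1, 2, 3 mod 2: every variable appears an even number of times on the left, so the left side is 0.
But the right sides sum to 1 (mod 2). 0 ≠ 1 — the system is inconsistent.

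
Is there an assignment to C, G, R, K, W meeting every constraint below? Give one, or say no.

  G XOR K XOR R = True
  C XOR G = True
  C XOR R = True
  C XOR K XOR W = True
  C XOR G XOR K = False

C = True, G = False, R = False, K = True, W = True

G XOR K XOR R = F XOR T XOR F = True ✓
C XOR G = T XOR F = True ✓
C XOR R = T XOR F = True ✓
C XOR K XOR W = T XOR T XOR T = True ✓
C XOR G XOR K = T XOR F XOR T = False ✓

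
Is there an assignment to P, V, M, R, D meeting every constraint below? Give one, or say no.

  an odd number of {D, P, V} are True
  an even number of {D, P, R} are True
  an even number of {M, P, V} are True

P=T, V=T, M=F, R=F, D=T

{D, P, V}: 3 true → odd ✓
{D, P, R}: 2 true → even ✓
{M, P, V}: 2 true → even ✓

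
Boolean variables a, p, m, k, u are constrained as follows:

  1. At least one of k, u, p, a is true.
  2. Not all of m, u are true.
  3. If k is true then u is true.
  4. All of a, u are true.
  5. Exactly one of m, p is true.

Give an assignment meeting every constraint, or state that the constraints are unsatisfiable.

a = True; p = True; m = False; k = False; u = True

  (1) {k, u, p, a}: 3 true — at least one ✓
  (2) {m, u}: 1/2 true — not all ✓
  (3) k=F ⇒ u: vacuous ✓
  (4) {a, u}: all 2 true ✓
  (5) {m, p}: 1 true — exactly one ✓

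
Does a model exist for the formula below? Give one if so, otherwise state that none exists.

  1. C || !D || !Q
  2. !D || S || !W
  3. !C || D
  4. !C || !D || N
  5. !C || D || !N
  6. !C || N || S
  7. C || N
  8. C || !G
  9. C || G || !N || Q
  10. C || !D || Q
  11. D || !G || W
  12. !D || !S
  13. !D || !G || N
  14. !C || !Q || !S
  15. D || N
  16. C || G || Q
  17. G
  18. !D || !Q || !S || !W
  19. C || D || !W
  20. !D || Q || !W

Unit clause (G) forces G = True.
In (C || !G) only C is left, so C = True.
In (!C || D) only D is left, so D = True.
In (!C || !D || N) only N is left, so N = True.
In (!D || !S) only !S is left, so S = False.
In (!D || S || !W) only !W is left, so W = False.
Set Q = False.
All clauses satisfied.

W=F; N=T; G=T; C=T; Q=F; D=T; S=F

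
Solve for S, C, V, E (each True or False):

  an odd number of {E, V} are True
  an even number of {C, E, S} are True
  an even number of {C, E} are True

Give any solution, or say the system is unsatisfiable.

S = False, C = True, V = False, E = True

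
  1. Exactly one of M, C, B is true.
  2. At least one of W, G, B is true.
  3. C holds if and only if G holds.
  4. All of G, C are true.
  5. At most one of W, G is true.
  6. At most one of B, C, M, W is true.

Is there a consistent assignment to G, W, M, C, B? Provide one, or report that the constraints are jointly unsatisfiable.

G: True, W: False, M: False, C: True, B: False

  (1) {M, C, B}: 1 true — exactly one ✓
  (2) {W, G, B}: 1 true — at least one ✓
  (3) C=T, G=T — same ✓
  (4) {G, C}: all 2 true ✓
  (5) {W, G}: 1 true — at most one ✓
  (6) {B, C, M, W}: 1 true — at most one ✓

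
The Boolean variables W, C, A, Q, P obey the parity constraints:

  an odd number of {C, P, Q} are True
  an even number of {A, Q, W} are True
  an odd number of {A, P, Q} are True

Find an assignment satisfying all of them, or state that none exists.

W = False, C = False, A = False, Q = False, P = True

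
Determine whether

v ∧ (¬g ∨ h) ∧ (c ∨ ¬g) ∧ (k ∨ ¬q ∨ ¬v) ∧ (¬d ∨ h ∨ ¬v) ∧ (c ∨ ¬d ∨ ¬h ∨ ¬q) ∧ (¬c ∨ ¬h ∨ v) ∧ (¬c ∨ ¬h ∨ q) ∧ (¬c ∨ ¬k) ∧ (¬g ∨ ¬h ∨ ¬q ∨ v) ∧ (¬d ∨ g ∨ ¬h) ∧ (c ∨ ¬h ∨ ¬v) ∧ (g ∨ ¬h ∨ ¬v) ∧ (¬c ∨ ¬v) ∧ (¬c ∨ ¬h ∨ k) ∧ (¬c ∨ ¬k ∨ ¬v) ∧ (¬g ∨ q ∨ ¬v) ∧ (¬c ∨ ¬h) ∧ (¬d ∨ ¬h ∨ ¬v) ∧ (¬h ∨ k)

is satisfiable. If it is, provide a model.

Unit clause (v) forces v = True.
In (¬c ∨ ¬v) only ¬c is left, so c = False.
In (c ∨ ¬g) only ¬g is left, so g = False.
In (c ∨ ¬h ∨ ¬v) only ¬h is left, so h = False.
In (¬d ∨ h ∨ ¬v) only ¬d is left, so d = False.
Set q = False.
Set k = False.
All clauses satisfied.

d = False, h = False, q = False, g = False, k = False, v = True, c = False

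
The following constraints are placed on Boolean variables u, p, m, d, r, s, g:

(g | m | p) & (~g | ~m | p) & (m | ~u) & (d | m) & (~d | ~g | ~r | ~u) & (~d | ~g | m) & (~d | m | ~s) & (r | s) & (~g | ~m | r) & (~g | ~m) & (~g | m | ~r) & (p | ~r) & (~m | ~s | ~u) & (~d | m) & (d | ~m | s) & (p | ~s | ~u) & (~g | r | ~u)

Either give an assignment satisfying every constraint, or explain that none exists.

Set u = False.
Set p = False.
  then (p | ~r) forces r = False.
  then (r | s) forces s = True.
Try m = False:
  (g | m | p) forces g = True.
  (d | m) forces d = True.
  clause (~d | ~g | m) is falsified — backtrack.
So m = True.
  then (~g | ~m | p) forces g = False.
Set d = True.
All clauses satisfied.

u=F, p=F, m=T, d=T, r=F, s=T, g=F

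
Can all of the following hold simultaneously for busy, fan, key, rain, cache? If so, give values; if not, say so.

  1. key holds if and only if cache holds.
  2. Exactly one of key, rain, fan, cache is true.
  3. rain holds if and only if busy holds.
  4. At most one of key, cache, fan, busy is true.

busy = False, fan = True, key = False, rain = False, cache = False

  (1) key=F, cache=F — same ✓
  (2) {key, rain, fan, cache}: 1 true — exactly one ✓
  (3) rain=F, busy=F — same ✓
  (4) {key, cache, fan, busy}: 1 true — at most one ✓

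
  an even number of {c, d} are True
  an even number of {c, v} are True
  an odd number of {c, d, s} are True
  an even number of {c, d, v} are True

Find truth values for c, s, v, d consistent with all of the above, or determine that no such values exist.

c=F, s=T, v=F, d=F

{c, d}: 0 true → even ✓
{c, v}: 0 true → even ✓
{c, d, s}: 1 true → odd ✓
{c, d, v}: 0 true → even ✓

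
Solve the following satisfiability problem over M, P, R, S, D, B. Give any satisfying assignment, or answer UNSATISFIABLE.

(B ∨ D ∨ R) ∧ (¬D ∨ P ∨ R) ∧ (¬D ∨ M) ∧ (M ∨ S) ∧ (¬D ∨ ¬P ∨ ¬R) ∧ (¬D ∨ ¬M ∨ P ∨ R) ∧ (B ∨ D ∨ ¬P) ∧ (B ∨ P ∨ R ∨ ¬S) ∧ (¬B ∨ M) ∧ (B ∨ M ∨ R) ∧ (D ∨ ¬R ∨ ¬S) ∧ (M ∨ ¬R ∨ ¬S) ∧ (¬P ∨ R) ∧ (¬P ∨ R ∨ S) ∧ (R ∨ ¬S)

Try M = False:
  (¬D ∨ M) forces D = False.
  (M ∨ S) forces S = True.
  (¬B ∨ M) forces B = False.
  (B ∨ D ∨ R) forces R = True.
  clause (D ∨ ¬R ∨ ¬S) is falsified — backtrack.
So M = True.
Set P = False.
Set R = True.
Set S = True.
  then (D ∨ ¬R ∨ ¬S) forces D = True.
Set B = False.
All clauses satisfied.

M=T, P=F, R=T, S=T, D=T, B=F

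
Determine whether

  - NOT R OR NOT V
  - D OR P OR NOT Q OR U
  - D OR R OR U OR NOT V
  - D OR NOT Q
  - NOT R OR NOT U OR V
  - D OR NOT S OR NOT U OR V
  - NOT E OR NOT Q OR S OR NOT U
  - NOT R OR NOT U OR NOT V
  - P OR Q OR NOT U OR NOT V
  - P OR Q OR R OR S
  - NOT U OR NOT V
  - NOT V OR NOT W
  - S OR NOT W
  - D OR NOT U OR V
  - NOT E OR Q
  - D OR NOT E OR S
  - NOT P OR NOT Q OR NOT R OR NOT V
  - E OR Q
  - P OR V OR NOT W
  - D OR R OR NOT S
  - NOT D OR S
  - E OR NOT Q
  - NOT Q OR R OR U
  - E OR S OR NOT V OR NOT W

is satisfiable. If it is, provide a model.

Try D = False:
  (D OR NOT Q) forces Q = False.
  (NOT E OR Q) forces E = False.
  clause (E OR Q) is falsified — backtrack.
So D = True.
  then (NOT D OR S) forces S = True.
Set U = True.
  then (NOT U OR NOT V) forces V = False.
  then (NOT R OR NOT U OR V) forces R = False.
Set P = True.
Set W = False.
Try E = False:
  (E OR Q) forces Q = True.
  clause (E OR NOT Q) is falsified — backtrack.
So E = True.
  then (NOT E OR Q) forces Q = True.
All clauses satisfied.

D: True; U: True; R: False; P: True; V: False; W: False; S: True; E: True; Q: True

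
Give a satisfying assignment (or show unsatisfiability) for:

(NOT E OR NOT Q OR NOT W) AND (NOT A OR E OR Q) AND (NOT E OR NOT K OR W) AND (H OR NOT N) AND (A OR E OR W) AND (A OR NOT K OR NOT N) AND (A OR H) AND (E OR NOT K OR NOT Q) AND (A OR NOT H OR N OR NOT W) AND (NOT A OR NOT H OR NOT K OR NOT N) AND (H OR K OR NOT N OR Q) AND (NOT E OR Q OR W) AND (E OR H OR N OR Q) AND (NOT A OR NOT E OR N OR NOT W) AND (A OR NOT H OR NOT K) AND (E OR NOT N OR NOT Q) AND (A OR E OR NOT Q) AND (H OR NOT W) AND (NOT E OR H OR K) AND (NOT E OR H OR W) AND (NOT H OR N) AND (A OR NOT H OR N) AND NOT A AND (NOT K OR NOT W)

A = False; N = True; H = True; W = True; Q = False; K = False; E = False

Unit clause (NOT A) forces A = False.
In (A OR H) only H is left, so H = True.
In (A OR NOT H OR NOT K) only NOT K is left, so K = False.
In (NOT H OR N) only N is left, so N = True.
Set W = True.
Set Q = False.
Set E = False.
All clauses satisfied.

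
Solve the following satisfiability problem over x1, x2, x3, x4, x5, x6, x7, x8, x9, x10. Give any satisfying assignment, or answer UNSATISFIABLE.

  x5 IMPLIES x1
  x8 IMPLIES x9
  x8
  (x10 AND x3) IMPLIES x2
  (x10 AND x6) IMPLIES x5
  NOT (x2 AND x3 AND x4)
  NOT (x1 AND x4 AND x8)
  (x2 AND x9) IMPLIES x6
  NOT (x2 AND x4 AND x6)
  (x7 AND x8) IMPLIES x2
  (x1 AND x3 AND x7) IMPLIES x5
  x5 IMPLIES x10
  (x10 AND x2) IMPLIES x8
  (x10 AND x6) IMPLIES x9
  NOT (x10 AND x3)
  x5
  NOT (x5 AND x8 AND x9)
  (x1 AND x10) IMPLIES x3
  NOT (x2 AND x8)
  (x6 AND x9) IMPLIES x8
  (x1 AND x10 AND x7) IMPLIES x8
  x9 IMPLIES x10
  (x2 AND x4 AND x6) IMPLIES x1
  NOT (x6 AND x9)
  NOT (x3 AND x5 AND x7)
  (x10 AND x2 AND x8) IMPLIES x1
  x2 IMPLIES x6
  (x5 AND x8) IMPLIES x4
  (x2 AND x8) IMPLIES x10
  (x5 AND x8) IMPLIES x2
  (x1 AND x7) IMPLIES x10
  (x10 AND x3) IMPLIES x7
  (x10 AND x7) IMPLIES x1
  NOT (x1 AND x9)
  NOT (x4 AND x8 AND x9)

No satisfying assignment exists.

Case x5 = True:
  (x8) forces x8 = True.
  (x2 OR NOT x5 OR NOT x8) forces x2 = True.
  Clause (NOT x2 OR NOT x8) is falsified — contradiction.
Case x5 = False:
  Clause (x5) is falsified — contradiction.
Both cases fail, so the formula is unsatisfiable.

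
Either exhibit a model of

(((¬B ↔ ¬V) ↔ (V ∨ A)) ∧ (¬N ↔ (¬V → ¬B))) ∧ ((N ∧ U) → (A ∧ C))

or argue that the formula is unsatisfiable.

U = True; A = True; N = False; V = True; B = True; C = False

  ((¬B ↔ ¬V) ↔ (V ∨ A)) ∧ (¬N ↔ (¬V → ¬B)) = True
    (¬B ↔ ¬V) ↔ (V ∨ A) = True
      ¬B ↔ ¬V = True
        ¬B = False
        ¬V = False
      V ∨ A = True
    ¬N ↔ (¬V → ¬B) = True
      ¬N = True
      ¬V → ¬B = True
        ¬V = False
        ¬B = False
  (N ∧ U) → (A ∧ C) = True
    N ∧ U = False
    A ∧ C = False
Both conjuncts True, so the formula holds.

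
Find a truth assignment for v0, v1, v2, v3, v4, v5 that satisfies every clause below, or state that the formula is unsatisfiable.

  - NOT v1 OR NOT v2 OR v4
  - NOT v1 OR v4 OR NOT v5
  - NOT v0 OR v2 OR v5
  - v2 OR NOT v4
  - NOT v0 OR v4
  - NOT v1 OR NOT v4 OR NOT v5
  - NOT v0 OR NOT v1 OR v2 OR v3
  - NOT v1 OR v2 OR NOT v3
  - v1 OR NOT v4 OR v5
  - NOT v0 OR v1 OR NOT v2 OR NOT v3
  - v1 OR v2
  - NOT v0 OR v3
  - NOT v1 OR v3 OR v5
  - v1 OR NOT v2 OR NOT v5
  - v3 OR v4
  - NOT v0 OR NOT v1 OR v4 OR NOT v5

v0 = False; v1 = True; v2 = True; v3 = True; v4 = True; v5 = False

Set v0 = False.
Set v1 = True.
Try v2 = False:
  (v2 OR NOT v4) forces v4 = False.
  (NOT v1 OR v4 OR NOT v5) forces v5 = False.
  (NOT v1 OR v2 OR NOT v3) forces v3 = False.
  clause (NOT v1 OR v3 OR v5) is falsified — backtrack.
So v2 = True.
  then (NOT v1 OR NOT v2 OR v4) forces v4 = True.
  then (NOT v1 OR NOT v4 OR NOT v5) forces v5 = False.
  then (NOT v1 OR v3 OR v5) forces v3 = True.
All clauses satisfied.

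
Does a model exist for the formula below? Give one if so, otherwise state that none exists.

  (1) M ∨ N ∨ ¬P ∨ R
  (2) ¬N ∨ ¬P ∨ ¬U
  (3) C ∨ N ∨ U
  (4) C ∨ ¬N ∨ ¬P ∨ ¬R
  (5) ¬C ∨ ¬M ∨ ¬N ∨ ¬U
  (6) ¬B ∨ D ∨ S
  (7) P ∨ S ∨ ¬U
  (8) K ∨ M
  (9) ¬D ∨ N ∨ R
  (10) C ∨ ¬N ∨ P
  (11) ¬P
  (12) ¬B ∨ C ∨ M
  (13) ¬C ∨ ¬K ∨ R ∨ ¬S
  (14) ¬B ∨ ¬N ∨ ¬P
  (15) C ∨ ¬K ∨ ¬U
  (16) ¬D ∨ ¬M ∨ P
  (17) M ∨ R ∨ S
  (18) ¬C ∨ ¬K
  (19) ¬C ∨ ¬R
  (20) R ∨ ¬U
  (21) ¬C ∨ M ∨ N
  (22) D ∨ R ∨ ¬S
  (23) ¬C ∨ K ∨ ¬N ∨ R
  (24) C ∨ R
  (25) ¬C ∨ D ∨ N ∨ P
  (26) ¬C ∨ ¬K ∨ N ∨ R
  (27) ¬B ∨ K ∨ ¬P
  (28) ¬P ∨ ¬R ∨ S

Unit clause (¬P) forces P = False.
Set C = False.
  then (C ∨ ¬N ∨ P) forces N = False.
  then (C ∨ R) forces R = True.
  then (C ∨ N ∨ U) forces U = True.
  then (P ∨ S ∨ ¬U) forces S = True.
  then (C ∨ ¬K ∨ ¬U) forces K = False.
  then (K ∨ M) forces M = True.
  then (¬D ∨ ¬M ∨ P) forces D = False.
Set B = False.
All clauses satisfied.

C = False, U = True, M = True, R = True, K = False, B = False, S = True, P = False, D = False, N = False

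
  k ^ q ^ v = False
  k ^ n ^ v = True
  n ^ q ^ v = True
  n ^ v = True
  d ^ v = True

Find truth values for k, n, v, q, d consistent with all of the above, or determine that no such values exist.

k = False, n = True, v = False, q = False, d = True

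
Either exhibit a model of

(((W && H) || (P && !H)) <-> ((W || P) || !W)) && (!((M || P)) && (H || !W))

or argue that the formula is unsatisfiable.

W = True; M = False; P = False; H = True

  ((W && H) || (P && !H)) <-> ((W || P) || !W) = True
    (W && H) || (P && !H) = True
      W && H = True
      P && !H = False
        !H = False
    (W || P) || !W = True
      W || P = True
      !W = False
  !((M || P)) && (H || !W) = True
    !((M || P)) = True
      M || P = False
    H || !W = True
      !W = False
Both conjuncts True, so the formula holds.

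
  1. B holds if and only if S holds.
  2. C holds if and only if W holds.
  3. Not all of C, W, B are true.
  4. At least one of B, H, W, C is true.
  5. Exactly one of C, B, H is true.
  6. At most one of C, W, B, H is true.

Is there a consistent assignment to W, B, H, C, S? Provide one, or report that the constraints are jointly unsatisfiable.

W=F, B=F, H=T, C=F, S=F

  (1) B=F, S=F — same ✓
  (2) C=F, W=F — same ✓
  (3) {C, W, B}: 0/3 true — not all ✓
  (4) {B, H, W, C}: 1 true — at least one ✓
  (5) {C, B, H}: 1 true — exactly one ✓
  (6) {C, W, B, H}: 1 true — at most one ✓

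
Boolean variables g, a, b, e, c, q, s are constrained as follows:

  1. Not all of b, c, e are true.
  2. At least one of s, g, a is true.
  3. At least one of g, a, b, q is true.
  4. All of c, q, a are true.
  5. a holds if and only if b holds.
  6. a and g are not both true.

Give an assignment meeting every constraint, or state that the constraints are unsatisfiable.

g = False; a = True; b = True; e = False; c = True; q = True; s = True

  (1) {b, c, e}: 2/3 true — not all ✓
  (2) {s, g, a}: 2 true — at least one ✓
  (3) {g, a, b, q}: 3 true — at least one ✓
  (4) {c, q, a}: all 3 true ✓
  (5) a=T, b=T — same ✓
  (6) a=T, g=F — not both ✓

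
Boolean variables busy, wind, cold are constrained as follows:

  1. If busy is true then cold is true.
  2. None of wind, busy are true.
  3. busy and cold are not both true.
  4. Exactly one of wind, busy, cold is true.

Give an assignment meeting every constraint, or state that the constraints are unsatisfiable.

busy = False, wind = False, cold = True

  (1) busy=F ⇒ cold: vacuous ✓
  (2) {wind, busy}: 0 true — none ✓
  (3) busy=F, cold=T — not both ✓
  (4) {wind, busy, cold}: 1 true — exactly one ✓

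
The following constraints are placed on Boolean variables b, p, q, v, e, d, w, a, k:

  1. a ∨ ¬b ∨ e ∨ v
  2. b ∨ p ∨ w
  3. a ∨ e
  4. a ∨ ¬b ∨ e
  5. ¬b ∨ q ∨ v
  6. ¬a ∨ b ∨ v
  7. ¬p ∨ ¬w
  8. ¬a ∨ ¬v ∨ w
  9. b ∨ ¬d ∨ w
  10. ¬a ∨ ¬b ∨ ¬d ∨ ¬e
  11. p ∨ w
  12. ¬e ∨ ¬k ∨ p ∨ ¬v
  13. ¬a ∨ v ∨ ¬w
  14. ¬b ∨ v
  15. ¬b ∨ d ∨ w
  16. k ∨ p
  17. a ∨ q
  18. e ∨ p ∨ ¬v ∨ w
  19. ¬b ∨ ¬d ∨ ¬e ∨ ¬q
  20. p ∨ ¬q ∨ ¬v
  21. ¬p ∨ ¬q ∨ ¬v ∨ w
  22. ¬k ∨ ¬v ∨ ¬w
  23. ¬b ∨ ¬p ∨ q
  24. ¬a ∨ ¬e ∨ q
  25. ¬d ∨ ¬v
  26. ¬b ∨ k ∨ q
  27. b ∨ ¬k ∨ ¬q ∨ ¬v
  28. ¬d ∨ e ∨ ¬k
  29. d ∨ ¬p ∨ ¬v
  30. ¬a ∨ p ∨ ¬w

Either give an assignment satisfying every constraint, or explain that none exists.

b = False, p = False, q = True, v = False, e = True, d = True, w = True, a = False, k = True

Set b = False.
Set p = False.
  then (b ∨ p ∨ w) forces w = True.
  then (k ∨ p) forces k = True.
  then (¬k ∨ ¬v ∨ ¬w) forces v = False.
  then (¬a ∨ p ∨ ¬w) forces a = False.
  then (a ∨ e) forces e = True.
  then (a ∨ q) forces q = True.
Set d = True.
All clauses satisfied.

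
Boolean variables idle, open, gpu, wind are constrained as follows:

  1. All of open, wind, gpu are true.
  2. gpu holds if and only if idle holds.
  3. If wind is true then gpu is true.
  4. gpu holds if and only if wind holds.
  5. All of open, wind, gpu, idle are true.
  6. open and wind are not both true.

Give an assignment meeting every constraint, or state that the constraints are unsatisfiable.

Case open = True:
  (1) forces wind = True.
  Constraint (6) is violated (open=T, wind=T) — contradiction.
Case open = False:
  Constraint (1) is violated (open=F) — contradiction.
Both cases fail — unsatisfiable.

The formula is unsatisfiable.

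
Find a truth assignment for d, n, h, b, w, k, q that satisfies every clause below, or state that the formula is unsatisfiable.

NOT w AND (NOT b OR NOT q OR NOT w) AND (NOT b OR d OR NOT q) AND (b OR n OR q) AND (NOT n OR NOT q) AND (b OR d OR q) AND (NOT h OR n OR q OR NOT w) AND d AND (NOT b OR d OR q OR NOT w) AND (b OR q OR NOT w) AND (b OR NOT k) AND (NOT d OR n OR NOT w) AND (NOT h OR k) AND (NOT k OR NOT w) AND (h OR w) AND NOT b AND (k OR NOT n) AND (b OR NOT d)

Unsatisfiable — no assignment works.

Case b = True:
  Clause (NOT b) is falsified — contradiction.
Case b = False:
  (NOT w) forces w = False.
  (d) forces d = True.
  Clause (b OR NOT d) is falsified — contradiction.
Both cases fail, so the formula is unsatisfiable.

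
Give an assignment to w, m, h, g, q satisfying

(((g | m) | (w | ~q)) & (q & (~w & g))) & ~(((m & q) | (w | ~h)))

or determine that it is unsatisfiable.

w=F, m=F, h=T, g=T, q=T

  ((g | m) | (w | ~q)) & (q & (~w & g)) = True
    (g | m) | (w | ~q) = True
      g | m = True
      w | ~q = False
        ~q = False
    q & (~w & g) = True
      ~w & g = True
        ~w = True
  ~(((m & q) | (w | ~h))) = True
    (m & q) | (w | ~h) = False
      m & q = False
      w | ~h = False
        ~h = False
Both conjuncts True, so the formula holds.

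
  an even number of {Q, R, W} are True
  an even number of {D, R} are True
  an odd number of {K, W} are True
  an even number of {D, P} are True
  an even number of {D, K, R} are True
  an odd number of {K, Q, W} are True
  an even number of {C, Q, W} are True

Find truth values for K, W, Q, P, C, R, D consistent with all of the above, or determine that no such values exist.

K=F, W=T, Q=F, P=T, C=T, R=T, D=T

{Q, R, W}: 2 true → even ✓
{D, R}: 2 true → even ✓
{K, W}: 1 true → odd ✓
{D, P}: 2 true → even ✓
{D, K, R}: 2 true → even ✓
{K, Q, W}: 1 true → odd ✓
{C, Q, W}: 2 true → even ✓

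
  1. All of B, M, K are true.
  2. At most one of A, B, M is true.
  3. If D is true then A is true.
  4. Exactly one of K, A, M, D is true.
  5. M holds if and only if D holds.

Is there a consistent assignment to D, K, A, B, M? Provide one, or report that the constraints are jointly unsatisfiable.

UNSATISFIABLE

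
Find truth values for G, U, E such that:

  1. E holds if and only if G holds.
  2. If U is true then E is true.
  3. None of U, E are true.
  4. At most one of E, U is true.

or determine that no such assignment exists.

G = False, U = False, E = False

  (1) E=F, G=F — same ✓
  (2) U=F ⇒ E: vacuous ✓
  (3) {U, E}: 0 true — none ✓
  (4) {E, U}: 0 true — at most one ✓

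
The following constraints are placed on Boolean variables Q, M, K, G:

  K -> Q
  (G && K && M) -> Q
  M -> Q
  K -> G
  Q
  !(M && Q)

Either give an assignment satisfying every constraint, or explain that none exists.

Unit clause (Q) forces Q = True.
In (!M || !Q) only !M is left, so M = False.
Set K = False.
Set G = False.
Check each clause:
  (Q): Q holds.
  (!K || Q): !K holds.
  (G || !K): !K holds.
  (!M || Q): !M holds.
  (!G || !K || !M || Q): !G holds.
  (!M || !Q): !M holds.
All clauses satisfied.

Q: True, M: False, K: False, G: False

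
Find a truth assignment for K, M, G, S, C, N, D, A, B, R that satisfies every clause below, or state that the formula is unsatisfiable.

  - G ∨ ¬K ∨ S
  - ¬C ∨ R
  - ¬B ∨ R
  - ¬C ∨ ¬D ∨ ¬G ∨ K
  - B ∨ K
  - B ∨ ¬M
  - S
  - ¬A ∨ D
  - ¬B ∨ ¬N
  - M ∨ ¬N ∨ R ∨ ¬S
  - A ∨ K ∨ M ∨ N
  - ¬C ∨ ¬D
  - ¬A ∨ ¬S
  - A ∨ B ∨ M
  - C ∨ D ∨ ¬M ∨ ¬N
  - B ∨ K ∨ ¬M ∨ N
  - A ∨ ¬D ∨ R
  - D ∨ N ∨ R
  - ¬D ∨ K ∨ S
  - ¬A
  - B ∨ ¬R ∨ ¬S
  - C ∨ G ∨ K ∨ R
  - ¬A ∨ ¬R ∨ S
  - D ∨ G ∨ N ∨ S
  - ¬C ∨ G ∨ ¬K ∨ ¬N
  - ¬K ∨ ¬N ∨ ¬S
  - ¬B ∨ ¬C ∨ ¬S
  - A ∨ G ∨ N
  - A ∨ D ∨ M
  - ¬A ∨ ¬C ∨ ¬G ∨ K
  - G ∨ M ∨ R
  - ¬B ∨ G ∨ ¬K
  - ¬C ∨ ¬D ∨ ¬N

Unit clause (S) forces S = True.
In (¬A ∨ ¬S) only ¬A is left, so A = False.
Set K = False.
  then (B ∨ K) forces B = True.
  then (¬B ∨ ¬N) forces N = False.
  then (A ∨ K ∨ M ∨ N) forces M = True.
  then (¬B ∨ ¬C ∨ ¬S) forces C = False.
  then (A ∨ G ∨ N) forces G = True.
  then (¬B ∨ R) forces R = True.
Set D = False.
All clauses satisfied.

K = False; M = True; G = True; S = True; C = False; N = False; D = False; A = False; B = True; R = True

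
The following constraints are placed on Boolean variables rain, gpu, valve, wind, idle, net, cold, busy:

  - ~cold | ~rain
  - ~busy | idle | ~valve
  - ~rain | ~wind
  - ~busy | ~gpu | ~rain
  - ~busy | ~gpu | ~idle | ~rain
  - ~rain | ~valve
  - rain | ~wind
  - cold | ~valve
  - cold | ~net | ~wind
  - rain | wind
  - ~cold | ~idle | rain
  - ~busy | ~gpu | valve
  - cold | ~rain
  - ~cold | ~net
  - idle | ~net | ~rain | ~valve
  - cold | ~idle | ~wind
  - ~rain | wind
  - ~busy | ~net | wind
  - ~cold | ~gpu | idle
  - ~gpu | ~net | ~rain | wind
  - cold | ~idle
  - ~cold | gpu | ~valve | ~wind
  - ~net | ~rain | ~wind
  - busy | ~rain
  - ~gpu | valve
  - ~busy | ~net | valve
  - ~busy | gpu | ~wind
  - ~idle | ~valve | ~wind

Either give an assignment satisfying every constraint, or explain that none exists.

Unsatisfiable — no assignment works.

Case rain = True:
  (~cold | ~rain) forces cold = False.
  Clause (cold | ~rain) is falsified — contradiction.
Case rain = False:
  (rain | ~wind) forces wind = False.
  Clause (rain | wind) is falsified — contradiction.
Both cases fail, so the formula is unsatisfiable.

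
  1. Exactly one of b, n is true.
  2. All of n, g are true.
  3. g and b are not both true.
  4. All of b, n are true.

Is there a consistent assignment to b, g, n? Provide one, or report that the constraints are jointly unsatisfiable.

Unsatisfiable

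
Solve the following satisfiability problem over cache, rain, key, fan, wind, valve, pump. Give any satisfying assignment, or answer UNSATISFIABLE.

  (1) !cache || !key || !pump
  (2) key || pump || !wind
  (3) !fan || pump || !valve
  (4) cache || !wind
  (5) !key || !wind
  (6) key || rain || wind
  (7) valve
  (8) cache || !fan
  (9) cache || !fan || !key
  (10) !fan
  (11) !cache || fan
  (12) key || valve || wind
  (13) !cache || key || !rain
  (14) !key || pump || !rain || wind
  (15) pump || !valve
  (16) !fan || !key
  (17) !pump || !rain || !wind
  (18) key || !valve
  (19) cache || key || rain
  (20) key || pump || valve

Unit clause (valve) forces valve = True.
Unit clause (!fan) forces fan = False.
In (!cache || fan) only !cache is left, so cache = False.
In (pump || !valve) only pump is left, so pump = True.
In (key || !valve) only key is left, so key = True.
In (cache || !wind) only !wind is left, so wind = False.
Set rain = False.
All clauses satisfied.

cache = False, rain = False, key = True, fan = False, wind = False, valve = True, pump = True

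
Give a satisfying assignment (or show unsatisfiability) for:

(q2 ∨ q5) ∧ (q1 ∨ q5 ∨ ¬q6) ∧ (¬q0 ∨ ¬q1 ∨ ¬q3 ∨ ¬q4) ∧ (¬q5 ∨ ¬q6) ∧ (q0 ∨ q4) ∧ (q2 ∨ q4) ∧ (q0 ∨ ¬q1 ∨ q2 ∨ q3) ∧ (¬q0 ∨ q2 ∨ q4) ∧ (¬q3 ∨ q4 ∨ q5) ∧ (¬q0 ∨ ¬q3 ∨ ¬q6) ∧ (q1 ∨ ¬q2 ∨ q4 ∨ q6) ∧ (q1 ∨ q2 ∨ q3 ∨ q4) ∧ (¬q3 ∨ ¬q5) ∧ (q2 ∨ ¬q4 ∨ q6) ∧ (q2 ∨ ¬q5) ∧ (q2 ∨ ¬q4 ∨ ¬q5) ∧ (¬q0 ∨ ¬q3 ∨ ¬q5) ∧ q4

Unit clause (q4) forces q4 = True.
Set q0 = True.
Set q1 = False.
Try q2 = False:
  (q2 ∨ q5) forces q5 = True.
  clause (q2 ∨ ¬q5) is falsified — backtrack.
So q2 = True.
Set q3 = False.
Set q5 = True.
  then (¬q5 ∨ ¬q6) forces q6 = False.
All clauses satisfied.

q0 = True, q1 = False, q2 = True, q3 = False, q4 = True, q5 = True, q6 = False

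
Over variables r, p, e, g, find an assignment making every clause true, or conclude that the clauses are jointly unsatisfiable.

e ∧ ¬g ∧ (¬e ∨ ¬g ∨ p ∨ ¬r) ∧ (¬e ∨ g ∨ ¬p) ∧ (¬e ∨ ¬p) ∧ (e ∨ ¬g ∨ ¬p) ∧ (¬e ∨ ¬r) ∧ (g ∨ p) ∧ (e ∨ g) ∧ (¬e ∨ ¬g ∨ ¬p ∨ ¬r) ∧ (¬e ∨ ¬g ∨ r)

Case e = True:
  (¬g) forces g = False.
  (¬e ∨ g ∨ ¬p) forces p = False.
  Clause (g ∨ p) is falsified — contradiction.
Case e = False:
  Clause (e) is falsified — contradiction.
Both cases fail, so the formula is unsatisfiable.

The formula is unsatisfiable.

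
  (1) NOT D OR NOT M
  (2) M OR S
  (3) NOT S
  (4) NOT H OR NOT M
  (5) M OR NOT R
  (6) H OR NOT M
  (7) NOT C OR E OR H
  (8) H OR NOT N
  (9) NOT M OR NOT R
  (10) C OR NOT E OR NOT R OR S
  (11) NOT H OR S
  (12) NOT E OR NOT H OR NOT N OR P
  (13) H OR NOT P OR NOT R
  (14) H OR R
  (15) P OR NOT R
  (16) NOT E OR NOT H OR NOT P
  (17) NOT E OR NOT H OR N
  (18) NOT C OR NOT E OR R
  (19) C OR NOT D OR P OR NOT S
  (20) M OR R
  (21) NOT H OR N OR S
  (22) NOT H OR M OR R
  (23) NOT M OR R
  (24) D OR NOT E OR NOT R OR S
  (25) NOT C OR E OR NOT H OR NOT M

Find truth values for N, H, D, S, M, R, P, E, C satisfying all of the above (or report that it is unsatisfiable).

No satisfying assignment exists.

Case H = True:
  (NOT S) forces S = False.
  Clause (NOT H OR S) is falsified — contradiction.
Case H = False:
  (NOT S) forces S = False.
  (M OR S) forces M = True.
  Clause (H OR NOT M) is falsified — contradiction.
Both cases fail, so the formula is unsatisfiable.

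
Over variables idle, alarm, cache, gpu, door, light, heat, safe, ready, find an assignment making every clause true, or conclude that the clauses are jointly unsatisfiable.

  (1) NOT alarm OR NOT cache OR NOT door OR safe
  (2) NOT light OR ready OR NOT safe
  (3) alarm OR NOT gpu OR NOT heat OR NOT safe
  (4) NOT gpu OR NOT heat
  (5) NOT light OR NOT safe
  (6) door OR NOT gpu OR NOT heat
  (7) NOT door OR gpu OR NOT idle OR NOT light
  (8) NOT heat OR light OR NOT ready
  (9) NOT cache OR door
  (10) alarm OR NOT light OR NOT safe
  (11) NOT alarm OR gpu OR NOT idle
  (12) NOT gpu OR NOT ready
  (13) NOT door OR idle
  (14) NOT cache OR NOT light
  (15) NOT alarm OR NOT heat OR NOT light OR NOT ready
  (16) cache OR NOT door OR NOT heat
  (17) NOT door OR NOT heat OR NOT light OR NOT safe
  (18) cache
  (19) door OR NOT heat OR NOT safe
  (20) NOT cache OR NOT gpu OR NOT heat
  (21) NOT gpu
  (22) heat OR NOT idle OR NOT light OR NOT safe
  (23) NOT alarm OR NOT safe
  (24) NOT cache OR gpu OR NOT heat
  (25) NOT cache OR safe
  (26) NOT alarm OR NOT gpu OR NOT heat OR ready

idle=T; alarm=F; cache=T; gpu=F; door=T; light=F; heat=F; safe=T; ready=T

Unit clause (cache) forces cache = True.
Unit clause (NOT gpu) forces gpu = False.
In (NOT cache OR gpu OR NOT heat) only NOT heat is left, so heat = False.
In (NOT cache OR safe) only safe is left, so safe = True.
In (NOT light OR NOT safe) only NOT light is left, so light = False.
In (NOT cache OR door) only door is left, so door = True.
In (NOT door OR idle) only idle is left, so idle = True.
In (NOT alarm OR NOT safe) only NOT alarm is left, so alarm = False.
Set ready = True.
All clauses satisfied.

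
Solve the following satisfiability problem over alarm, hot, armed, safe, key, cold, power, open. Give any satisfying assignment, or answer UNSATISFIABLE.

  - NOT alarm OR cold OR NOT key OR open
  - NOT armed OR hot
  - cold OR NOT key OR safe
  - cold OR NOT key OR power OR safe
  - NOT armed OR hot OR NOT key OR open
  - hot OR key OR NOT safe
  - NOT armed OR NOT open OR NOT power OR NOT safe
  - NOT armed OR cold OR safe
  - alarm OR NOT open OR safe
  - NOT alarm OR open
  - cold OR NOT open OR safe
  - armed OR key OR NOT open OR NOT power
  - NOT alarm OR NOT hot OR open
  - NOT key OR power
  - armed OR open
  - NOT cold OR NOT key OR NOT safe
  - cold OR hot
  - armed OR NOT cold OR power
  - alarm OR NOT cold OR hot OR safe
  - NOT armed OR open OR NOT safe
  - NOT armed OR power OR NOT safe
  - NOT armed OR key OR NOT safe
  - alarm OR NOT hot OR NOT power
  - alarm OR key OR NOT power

Set alarm = True.
  then (NOT alarm OR open) forces open = True.
Set hot = True.
Set armed = False.
Set safe = True.
Set key = False.
  then (armed OR key OR NOT open OR NOT power) forces power = False.
  then (armed OR NOT cold OR power) forces cold = False.
All clauses satisfied.

alarm = True, hot = True, armed = False, safe = True, key = False, cold = False, power = False, open = True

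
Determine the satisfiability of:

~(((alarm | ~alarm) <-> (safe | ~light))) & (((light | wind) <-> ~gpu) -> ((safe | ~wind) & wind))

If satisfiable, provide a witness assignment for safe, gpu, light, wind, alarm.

safe = False; gpu = True; light = True; wind = True; alarm = False

  ~(((alarm | ~alarm) <-> (safe | ~light))) = True
    (alarm | ~alarm) <-> (safe | ~light) = False
      alarm | ~alarm = True
        ~alarm = True
      safe | ~light = False
        ~light = False
  ((light | wind) <-> ~gpu) -> ((safe | ~wind) & wind) = True
    (light | wind) <-> ~gpu = False
      light | wind = True
      ~gpu = False
    (safe | ~wind) & wind = False
      safe | ~wind = False
        ~wind = False
Both conjuncts True, so the formula holds.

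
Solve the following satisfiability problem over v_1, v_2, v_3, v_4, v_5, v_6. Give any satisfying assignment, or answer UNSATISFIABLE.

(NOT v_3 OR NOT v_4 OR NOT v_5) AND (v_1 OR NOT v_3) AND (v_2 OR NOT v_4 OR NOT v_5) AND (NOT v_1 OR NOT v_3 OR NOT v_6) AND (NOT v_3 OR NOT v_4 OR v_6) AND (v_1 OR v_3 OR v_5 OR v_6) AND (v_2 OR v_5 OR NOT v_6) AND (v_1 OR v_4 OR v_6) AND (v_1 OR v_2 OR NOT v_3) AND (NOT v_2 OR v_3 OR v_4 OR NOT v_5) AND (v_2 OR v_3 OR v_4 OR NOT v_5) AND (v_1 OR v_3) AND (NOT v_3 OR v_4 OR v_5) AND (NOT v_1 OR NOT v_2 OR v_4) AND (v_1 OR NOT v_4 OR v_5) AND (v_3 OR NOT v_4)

Try v_1 = False:
  (v_1 OR NOT v_3) forces v_3 = False.
  clause (v_1 OR v_3) is falsified — backtrack.
So v_1 = True.
Set v_2 = False.
Set v_3 = True.
  then (NOT v_1 OR NOT v_3 OR NOT v_6) forces v_6 = False.
  then (NOT v_3 OR NOT v_4 OR v_6) forces v_4 = False.
  then (NOT v_3 OR v_4 OR v_5) forces v_5 = True.
All clauses satisfied.

v_1=T, v_2=F, v_3=T, v_4=F, v_5=T, v_6=F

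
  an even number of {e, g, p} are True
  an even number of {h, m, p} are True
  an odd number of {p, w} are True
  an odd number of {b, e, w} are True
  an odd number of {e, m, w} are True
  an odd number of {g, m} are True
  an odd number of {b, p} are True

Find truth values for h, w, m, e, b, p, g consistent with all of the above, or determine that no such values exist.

UNSATISFIABLE

Adding constraints 1, 3, 5, 6 mod 2: every variable appears an even number of times on the left, so the left side is 0.
But the right sides sum to 1 (mod 2). 0 ≠ 1 — the system is inconsistent.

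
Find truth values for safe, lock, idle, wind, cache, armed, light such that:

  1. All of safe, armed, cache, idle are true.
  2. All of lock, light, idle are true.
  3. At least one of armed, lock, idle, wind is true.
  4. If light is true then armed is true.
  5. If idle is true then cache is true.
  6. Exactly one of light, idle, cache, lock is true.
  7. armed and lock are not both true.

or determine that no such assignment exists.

Case lock = True:
  (1) forces safe = True.
  (1) forces armed = True.
  Constraint (7) is violated (armed=T, lock=T) — contradiction.
Case lock = False:
  Constraint (2) is violated (lock=F) — contradiction.
Both cases fail — unsatisfiable.

No satisfying assignment exists.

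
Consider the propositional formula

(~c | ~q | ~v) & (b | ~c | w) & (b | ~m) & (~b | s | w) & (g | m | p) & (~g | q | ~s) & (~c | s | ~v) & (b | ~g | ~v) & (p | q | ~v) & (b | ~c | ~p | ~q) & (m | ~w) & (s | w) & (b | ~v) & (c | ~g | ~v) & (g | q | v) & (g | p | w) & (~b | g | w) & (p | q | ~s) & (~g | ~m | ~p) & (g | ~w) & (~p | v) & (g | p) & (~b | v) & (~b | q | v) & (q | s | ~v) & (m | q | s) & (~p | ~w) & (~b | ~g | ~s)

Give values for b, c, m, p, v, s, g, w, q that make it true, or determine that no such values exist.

Set b = False.
  then (b | ~m) forces m = False.
  then (m | ~w) forces w = False.
  then (s | w) forces s = True.
  then (b | ~v) forces v = False.
  then (~p | v) forces p = False.
  then (g | p) forces g = True.
  then (b | ~c | w) forces c = False.
  then (~g | q | ~s) forces q = True.
All clauses satisfied.

b=F, c=F, m=F, p=F, v=F, s=T, g=T, w=F, q=T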